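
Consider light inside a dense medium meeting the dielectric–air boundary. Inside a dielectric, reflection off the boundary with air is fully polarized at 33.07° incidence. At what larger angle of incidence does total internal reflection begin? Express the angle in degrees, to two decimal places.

θ_c ≈ 40.63°

tan θ_B = n₂/n₁ = tan 33.07° = 0.6511.
Total internal reflection: sin θ_c = n₂/n₁ = 0.6511.
θ_c = arcsin(0.6511) = 40.63°.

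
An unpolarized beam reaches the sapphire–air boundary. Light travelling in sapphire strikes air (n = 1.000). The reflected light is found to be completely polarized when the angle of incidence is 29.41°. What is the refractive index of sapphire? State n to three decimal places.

Brewster's law: tan θ_B = n₂/n₁ (light incident in sapphire, refracted into air).
n₁ = n₂ / tan θ_B = 1.000 / tan 29.41° = 1.774.

n ≈ 1.774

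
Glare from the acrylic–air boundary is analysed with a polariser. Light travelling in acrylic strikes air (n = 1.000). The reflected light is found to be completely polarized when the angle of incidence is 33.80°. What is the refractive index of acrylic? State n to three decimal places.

n ≈ 1.494

Brewster's law: tan θ_B = n₂/n₁ (light incident in acrylic, refracted into air).
n₁ = n₂ / tan θ_B = 1.000 / tan 33.80° = 1.494.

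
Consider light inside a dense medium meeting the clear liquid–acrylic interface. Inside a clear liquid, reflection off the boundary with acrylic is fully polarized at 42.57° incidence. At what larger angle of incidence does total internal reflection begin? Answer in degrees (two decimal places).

n₂/n₁ = tan 42.57° = 0.9186; the critical angle satisfies sin θ_c = n₂/n₁.
θ_c = arcsin(0.9186) = 66.72°.

θ_c ≈ 66.72°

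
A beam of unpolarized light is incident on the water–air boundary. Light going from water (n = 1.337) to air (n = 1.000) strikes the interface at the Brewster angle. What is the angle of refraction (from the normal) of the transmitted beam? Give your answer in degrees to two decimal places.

θ_t ≈ 53.21°

First find Brewster's angle: tan θ_B = 1.000/1.337 = 0.7479, giving θ_B = 36.79°.
The refracted ray is perpendicular to the reflected ray, so θ_t = 90° − θ_B = 53.21°.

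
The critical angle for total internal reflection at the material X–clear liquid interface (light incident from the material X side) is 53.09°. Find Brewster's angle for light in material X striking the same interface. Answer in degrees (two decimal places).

θ_B ≈ 38.65°

At the critical angle sin θ_c = n₂/n₁, giving n₂/n₁ = sin 53.09° = 0.7996.
Then tan θ_B = n₂/n₁ = 0.7996, so θ_B = arctan 0.7996 = 38.65°.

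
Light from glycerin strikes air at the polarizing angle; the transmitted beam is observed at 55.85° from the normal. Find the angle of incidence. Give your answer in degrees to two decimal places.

θ_B ≈ 34.15°

Since the reflected and refracted rays are at right angles at the polarizing angle, θ_B + θ_t = 90°.
θ_B = 90° − 55.85° = 34.15°.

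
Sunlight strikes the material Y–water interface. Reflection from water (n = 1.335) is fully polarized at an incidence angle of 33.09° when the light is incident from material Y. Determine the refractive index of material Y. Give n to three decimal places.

n ≈ 2.049

Full polarization of the reflected beam means tan θ_B = n₂/n₁, where n₁ is the incident medium (material Y).
n₁ = n₂ / tan θ_B = 1.335 / tan 33.09° = 2.049.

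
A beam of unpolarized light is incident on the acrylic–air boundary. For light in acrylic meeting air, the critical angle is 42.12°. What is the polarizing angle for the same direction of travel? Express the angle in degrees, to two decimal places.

θ_B ≈ 33.85°

sin θ_c = n₂/n₁, so n₂/n₁ = sin 42.12° = 0.6707.
Brewster: tan θ_B = n₂/n₁ = 0.6707.
θ_B = arctan(0.6707) = 33.85°.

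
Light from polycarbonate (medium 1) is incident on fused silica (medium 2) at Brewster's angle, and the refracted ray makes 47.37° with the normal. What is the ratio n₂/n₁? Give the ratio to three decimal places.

n₂/n₁ ≈ 0.921

θ_B + θ_t = 90°, so θ_B = 90° − 47.37° = 42.63°.
tan θ_B = n₂/n₁, so n₂/n₁ = tan 42.63° = 0.921.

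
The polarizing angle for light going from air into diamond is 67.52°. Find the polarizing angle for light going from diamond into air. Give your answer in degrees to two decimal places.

θ_B' ≈ 22.48°

tan θ_B' = n₁/n₂ = 1/tan θ_B, so θ_B' = 90° − θ_B.
θ_B' = 90° − 67.52° = 22.48°.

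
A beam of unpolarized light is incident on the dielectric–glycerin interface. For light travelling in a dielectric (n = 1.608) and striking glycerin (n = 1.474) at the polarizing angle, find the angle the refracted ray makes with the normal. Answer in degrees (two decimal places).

θ_t ≈ 47.49°

θ_B = arctan(n₂/n₁) = arctan(1.474/1.608) = 42.51°.
The refracted ray is perpendicular to the reflected ray, so θ_t = 90° − θ_B = 47.49°.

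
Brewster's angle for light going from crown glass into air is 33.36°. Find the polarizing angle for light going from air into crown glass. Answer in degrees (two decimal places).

The two Brewster angles are complementary: θ_B' = 90° − θ_B = 90° − 33.36° = 56.64°.

θ_B' ≈ 56.64°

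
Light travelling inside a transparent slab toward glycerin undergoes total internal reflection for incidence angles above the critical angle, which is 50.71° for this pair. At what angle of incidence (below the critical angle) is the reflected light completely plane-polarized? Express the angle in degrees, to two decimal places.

θ_B ≈ 37.74°

n₂/n₁ = sin θ_c = sin 50.71° = 0.7740.
tan θ_B equals the same ratio, so θ_B = arctan(0.7740) = 37.74°.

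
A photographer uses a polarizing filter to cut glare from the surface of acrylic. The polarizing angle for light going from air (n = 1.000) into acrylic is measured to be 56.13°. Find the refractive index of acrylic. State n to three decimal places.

Full polarization of the reflected beam means tan θ_B = n₂/n₁, where n₁ is the incident medium (air).
n₂ = n₁ tan θ_B = 1.000 × tan 56.13° = 1.490.

n ≈ 1.490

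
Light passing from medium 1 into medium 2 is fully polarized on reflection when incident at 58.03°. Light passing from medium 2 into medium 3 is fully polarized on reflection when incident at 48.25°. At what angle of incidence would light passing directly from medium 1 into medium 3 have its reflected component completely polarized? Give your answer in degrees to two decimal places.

tan θ_B(1→2) = n₂/n₁ = tan 58.03° = 1.6022.
tan θ_B(2→3) = n₃/n₂ = tan 48.25° = 1.1204.
So n₃/n₁ = (n₂/n₁)(n₃/n₂) = 1.6022 × 1.1204 = 1.7951.
θ_B(1→3) = arctan(1.7951) = 60.88°.

θ_B ≈ 60.88°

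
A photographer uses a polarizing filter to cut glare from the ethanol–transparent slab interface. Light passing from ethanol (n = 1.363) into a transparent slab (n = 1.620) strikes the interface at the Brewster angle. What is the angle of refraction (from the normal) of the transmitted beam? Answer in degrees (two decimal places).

θ_t ≈ 40.08°

First find Brewster's angle: tan θ_B = 1.620/1.363 = 1.1886, giving θ_B = 49.92°.
Since θ_B + θ_t = 90° at Brewster incidence, θ_t = 90° − 49.92° = 40.08°.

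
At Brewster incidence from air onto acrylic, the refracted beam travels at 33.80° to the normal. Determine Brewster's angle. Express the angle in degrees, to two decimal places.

Brewster's condition makes the reflected and refracted beams perpendicular: θ_B + θ_t = 90°.
θ_B = 90° − 33.80° = 56.20°.

θ_B ≈ 56.20°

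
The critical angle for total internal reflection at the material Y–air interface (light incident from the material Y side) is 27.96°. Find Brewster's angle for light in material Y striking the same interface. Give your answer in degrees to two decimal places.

At the critical angle sin θ_c = n₂/n₁, giving n₂/n₁ = sin 27.96° = 0.4689.
Then tan θ_B = n₂/n₁ = 0.4689, so θ_B = arctan 0.4689 = 25.12°.

θ_B ≈ 25.12°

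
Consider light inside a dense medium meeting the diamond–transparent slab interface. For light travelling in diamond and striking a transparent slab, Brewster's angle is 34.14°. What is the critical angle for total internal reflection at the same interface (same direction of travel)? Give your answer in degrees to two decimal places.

θ_c ≈ 42.69°

tan θ_B = n₂/n₁ = tan 34.14° = 0.6781.
Total internal reflection: sin θ_c = n₂/n₁ = 0.6781.
θ_c = arcsin(0.6781) = 42.69°.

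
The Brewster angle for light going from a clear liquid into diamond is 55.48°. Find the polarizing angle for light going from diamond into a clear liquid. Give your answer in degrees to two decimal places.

θ_B' ≈ 34.52°

The two Brewster angles are complementary: θ_B' = 90° − θ_B = 90° − 55.48° = 34.52°.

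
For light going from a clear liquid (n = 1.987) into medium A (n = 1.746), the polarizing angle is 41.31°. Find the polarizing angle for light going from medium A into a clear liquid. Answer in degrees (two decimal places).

The two Brewster angles are complementary: θ_B' = 90° − θ_B = 90° − 41.31° = 48.69°.

θ_B' ≈ 48.69°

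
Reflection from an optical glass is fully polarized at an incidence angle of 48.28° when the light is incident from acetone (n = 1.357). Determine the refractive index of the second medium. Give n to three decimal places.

n ≈ 1.522

Brewster's law: tan θ_B = n₂/n₁ (light incident in acetone, refracted into an optical glass).
n₂ = n₁ tan θ_B = 1.357 × tan 48.28° = 1.522.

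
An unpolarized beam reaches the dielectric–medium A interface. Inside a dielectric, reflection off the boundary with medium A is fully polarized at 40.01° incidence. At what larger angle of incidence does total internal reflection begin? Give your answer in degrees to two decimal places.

θ_c ≈ 57.08°

tan θ_B = n₂/n₁ = tan 40.01° = 0.8394.
Total internal reflection: sin θ_c = n₂/n₁ = 0.8394.
θ_c = arcsin(0.8394) = 57.08°.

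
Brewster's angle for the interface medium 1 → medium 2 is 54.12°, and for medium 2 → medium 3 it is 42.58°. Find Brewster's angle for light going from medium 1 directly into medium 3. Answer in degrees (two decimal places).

θ_B ≈ 51.79°

n₂/n₁ = tan 54.12° = 1.3825 and n₃/n₂ = tan 42.58° = 0.9189.
So n₃/n₁ = (n₂/n₁)(n₃/n₂) = 1.3825 × 0.9189 = 1.2703.
θ_B(1→3) = arctan(1.2703) = 51.79°.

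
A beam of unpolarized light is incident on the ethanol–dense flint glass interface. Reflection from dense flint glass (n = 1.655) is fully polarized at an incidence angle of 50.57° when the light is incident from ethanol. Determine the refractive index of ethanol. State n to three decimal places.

Full polarization of the reflected beam means tan θ_B = n₂/n₁, where n₁ is the incident medium (ethanol).
n₁ = n₂ / tan θ_B = 1.655 / tan 50.57° = 1.361.

n ≈ 1.361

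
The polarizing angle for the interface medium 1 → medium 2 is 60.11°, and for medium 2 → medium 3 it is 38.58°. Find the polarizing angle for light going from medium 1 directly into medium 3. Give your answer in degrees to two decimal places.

n₂/n₁ = tan 60.11° = 1.7398 and n₃/n₂ = tan 38.58° = 0.7977.
n₃/n₁ = 1.3878. Then tan θ_B(1→3) = n₃/n₁, so θ_B(1→3) = arctan(1.3878) = 54.23°.

θ_B ≈ 54.23°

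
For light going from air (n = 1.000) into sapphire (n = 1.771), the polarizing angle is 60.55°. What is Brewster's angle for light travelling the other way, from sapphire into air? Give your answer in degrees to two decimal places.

The two Brewster angles are complementary: θ_B' = 90° − θ_B = 90° − 60.55° = 29.45°.

θ_B' ≈ 29.45°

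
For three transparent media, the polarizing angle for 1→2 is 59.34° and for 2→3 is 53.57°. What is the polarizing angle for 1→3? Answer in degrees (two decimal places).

tan θ_B(1→2) = n₂/n₁ = tan 59.34° = 1.6869.
tan θ_B(2→3) = n₃/n₂ = tan 53.57° = 1.3549.
n₃/n₁ = 2.2855. Then tan θ_B(1→3) = n₃/n₁, so θ_B(1→3) = arctan(2.2855) = 66.37°.

θ_B ≈ 66.37°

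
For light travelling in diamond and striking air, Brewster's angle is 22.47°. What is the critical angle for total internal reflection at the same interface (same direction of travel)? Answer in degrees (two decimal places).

n₂/n₁ = tan 22.47° = 0.4136; the critical angle satisfies sin θ_c = n₂/n₁.
θ_c = arcsin(0.4136) = 24.43°.

θ_c ≈ 24.43°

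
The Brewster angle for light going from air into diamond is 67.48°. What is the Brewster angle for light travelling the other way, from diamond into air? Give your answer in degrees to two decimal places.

θ_B' ≈ 22.52°

The two Brewster angles are complementary: θ_B' = 90° − θ_B = 90° − 67.48° = 22.52°.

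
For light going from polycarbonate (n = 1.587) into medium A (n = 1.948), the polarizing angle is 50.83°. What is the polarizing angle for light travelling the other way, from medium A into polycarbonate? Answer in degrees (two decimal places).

The two Brewster angles are complementary: θ_B' = 90° − θ_B = 90° − 50.83° = 39.17°.

θ_B' ≈ 39.17°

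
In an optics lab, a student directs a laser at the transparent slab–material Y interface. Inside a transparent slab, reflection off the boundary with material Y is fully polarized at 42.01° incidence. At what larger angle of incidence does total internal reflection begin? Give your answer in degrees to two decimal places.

n₂/n₁ = tan 42.01° = 0.9007; the critical angle satisfies sin θ_c = n₂/n₁.
θ_c = arcsin(0.9007) = 64.25°.

θ_c ≈ 64.25°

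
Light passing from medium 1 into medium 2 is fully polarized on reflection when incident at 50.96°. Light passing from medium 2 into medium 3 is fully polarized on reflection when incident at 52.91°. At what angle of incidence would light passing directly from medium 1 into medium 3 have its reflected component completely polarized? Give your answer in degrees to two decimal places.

θ_B ≈ 58.49°

Each Brewster angle gives a ratio: n₂/n₁ = tan 50.96° = 1.2331, n₃/n₂ = tan 52.91° = 1.3227.
n₃/n₁ = 1.6311. Then tan θ_B(1→3) = n₃/n₁, so θ_B(1→3) = arctan(1.6311) = 58.49°.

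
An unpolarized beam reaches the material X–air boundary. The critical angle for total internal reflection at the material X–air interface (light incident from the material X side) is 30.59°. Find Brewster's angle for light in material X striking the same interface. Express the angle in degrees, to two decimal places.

At the critical angle sin θ_c = n₂/n₁, giving n₂/n₁ = sin 30.59° = 0.5089.
Then tan θ_B = n₂/n₁ = 0.5089, so θ_B = arctan 0.5089 = 26.97°.

θ_B ≈ 26.97°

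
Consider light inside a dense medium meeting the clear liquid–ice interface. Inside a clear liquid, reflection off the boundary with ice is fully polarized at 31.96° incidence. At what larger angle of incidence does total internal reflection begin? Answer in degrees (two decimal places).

tan θ_B = n₂/n₁ = tan 31.96° = 0.6239.
Total internal reflection: sin θ_c = n₂/n₁ = 0.6239.
θ_c = arcsin(0.6239) = 38.60°.

θ_c ≈ 38.60°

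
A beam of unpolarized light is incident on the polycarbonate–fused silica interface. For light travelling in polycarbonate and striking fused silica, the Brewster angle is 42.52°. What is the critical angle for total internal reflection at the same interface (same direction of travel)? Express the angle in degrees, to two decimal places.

n₂/n₁ = tan 42.52° = 0.9170; the critical angle satisfies sin θ_c = n₂/n₁.
θ_c = arcsin(0.9170) = 66.49°.

θ_c ≈ 66.49°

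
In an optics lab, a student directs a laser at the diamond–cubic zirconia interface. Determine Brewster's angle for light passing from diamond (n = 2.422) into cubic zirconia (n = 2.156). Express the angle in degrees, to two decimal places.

θ_B ≈ 41.67°

Brewster's condition: tan θ_B = n₂/n₁ = 2.156/2.422 = 0.8902.
θ_B = arctan(0.8902) = 41.67°.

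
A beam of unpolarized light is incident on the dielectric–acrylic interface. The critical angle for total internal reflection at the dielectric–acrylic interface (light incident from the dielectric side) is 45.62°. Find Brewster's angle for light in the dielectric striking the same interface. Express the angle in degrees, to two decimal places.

θ_B ≈ 35.55°

sin θ_c = n₂/n₁, so n₂/n₁ = sin 45.62° = 0.7147.
Brewster: tan θ_B = n₂/n₁ = 0.7147.
θ_B = arctan(0.7147) = 35.55°.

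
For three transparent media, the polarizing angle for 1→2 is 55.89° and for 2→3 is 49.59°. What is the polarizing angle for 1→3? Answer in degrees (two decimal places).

θ_B ≈ 60.03°

tan θ_B(1→2) = n₂/n₁ = tan 55.89° = 1.4764.
tan θ_B(2→3) = n₃/n₂ = tan 49.59° = 1.1746.
So n₃/n₁ = (n₂/n₁)(n₃/n₂) = 1.4764 × 1.1746 = 1.7342.
θ_B(1→3) = arctan(1.7342) = 60.03°.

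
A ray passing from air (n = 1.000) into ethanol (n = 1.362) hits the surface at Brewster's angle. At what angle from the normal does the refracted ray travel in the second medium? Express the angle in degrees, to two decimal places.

θ_t ≈ 36.29°

First find Brewster's angle: tan θ_B = 1.362/1.000 = 1.3620, giving θ_B = 53.71°.
The refracted ray is perpendicular to the reflected ray, so θ_t = 90° − θ_B = 36.29°.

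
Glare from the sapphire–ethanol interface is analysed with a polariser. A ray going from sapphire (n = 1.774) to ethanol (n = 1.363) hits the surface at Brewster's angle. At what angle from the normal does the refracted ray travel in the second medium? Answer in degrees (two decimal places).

θ_B = arctan(n₂/n₁) = arctan(1.363/1.774) = 37.54°.
At Brewster's angle the reflected and refracted rays are perpendicular, so θ_t = 90° − θ_B = 90° − 37.54° = 52.46°.

θ_t ≈ 52.46°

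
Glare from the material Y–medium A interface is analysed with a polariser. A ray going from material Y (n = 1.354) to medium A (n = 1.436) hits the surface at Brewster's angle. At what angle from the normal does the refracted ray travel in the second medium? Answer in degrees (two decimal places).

tan θ_B = n₂/n₁ = 1.436/1.354 = 1.0606, so θ_B = 46.68°.
At Brewster's angle the reflected and refracted rays are perpendicular, so θ_t = 90° − θ_B = 90° − 46.68° = 43.32°.

θ_t ≈ 43.32°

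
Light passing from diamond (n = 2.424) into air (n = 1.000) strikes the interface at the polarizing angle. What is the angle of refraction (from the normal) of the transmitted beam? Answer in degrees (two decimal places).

θ_t ≈ 67.58°

tan θ_B = n₂/n₁ = 1.000/2.424 = 0.4125, so θ_B = 22.42°.
Since θ_B + θ_t = 90° at Brewster incidence, θ_t = 90° − 22.42° = 67.58°.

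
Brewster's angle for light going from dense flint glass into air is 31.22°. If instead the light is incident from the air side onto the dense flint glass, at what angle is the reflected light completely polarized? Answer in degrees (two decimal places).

tan θ_B' = n₁/n₂ = 1/tan θ_B, so θ_B' = 90° − θ_B.
θ_B' = 90° − 31.22° = 58.78°.

θ_B' ≈ 58.78°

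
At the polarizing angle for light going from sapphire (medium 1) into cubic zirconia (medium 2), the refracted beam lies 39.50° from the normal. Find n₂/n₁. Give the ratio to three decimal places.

θ_B + θ_t = 90°, so θ_B = 90° − 39.50° = 50.50°.
Then n₂/n₁ = tan θ_B = tan 50.50° = 1.213.

n₂/n₁ ≈ 1.213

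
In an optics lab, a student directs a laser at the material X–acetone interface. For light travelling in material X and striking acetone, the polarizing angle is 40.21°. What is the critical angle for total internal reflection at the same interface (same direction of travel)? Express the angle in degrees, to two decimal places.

θ_c ≈ 57.71°

tan θ_B = n₂/n₁ = tan 40.21° = 0.8454.
Total internal reflection: sin θ_c = n₂/n₁ = 0.8454.
θ_c = arcsin(0.8454) = 57.71°.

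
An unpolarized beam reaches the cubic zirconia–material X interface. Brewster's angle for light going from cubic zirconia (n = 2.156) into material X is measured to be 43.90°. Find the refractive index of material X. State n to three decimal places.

At Brewster's angle, tan θ_B = n₂/n₁ with n₁ on the incident side (cubic zirconia) and n₂ on the transmitted side (material X).
n₂ = n₁ tan θ_B = 2.156 × tan 43.90° = 2.075.

n ≈ 2.075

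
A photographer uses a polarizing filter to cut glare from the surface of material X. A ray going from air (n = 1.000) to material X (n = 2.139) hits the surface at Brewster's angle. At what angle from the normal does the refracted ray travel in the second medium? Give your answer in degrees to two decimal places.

θ_B = arctan(n₂/n₁) = arctan(2.139/1.000) = 64.94°.
Since θ_B + θ_t = 90° at Brewster incidence, θ_t = 90° − 64.94° = 25.06°.

θ_t ≈ 25.06°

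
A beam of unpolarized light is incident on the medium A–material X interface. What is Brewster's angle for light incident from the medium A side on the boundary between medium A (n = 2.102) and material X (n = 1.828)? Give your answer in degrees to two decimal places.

θ_B ≈ 41.01°

tan θ_B = n₂/n₁ = 1.828/2.102 = 0.8696.
θ_B = arctan(0.8696) = 41.01°.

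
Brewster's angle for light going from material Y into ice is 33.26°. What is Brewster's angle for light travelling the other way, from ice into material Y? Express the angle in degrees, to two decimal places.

θ_B' ≈ 56.74°

Reversing the direction swaps n₁ and n₂, so tan θ_B' = 1/tan θ_B and θ_B' = 90° − θ_B.
Hence θ_B' = 90° − 33.26° = 56.74°.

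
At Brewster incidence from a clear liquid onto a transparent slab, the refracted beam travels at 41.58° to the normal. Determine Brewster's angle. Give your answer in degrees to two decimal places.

θ_B ≈ 48.42°

At Brewster's angle the reflected and refracted rays are perpendicular, so θ_B + θ_t = 90°.
So θ_B = 90° − θ_t = 90° − 41.58° = 48.42°.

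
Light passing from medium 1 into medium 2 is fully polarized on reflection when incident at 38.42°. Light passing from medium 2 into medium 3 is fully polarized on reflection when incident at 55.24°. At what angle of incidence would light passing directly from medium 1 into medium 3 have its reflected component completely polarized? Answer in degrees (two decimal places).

n₂/n₁ = tan 38.42° = 0.7932 and n₃/n₂ = tan 55.24° = 1.4410.
n₃/n₁ = 1.1429. Then tan θ_B(1→3) = n₃/n₁, so θ_B(1→3) = arctan(1.1429) = 48.82°.

θ_B ≈ 48.82°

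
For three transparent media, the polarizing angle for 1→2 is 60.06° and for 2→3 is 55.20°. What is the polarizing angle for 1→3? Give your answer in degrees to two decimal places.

tan θ_B(1→2) = n₂/n₁ = tan 60.06° = 1.7362.
tan θ_B(2→3) = n₃/n₂ = tan 55.20° = 1.4388.
n₃/n₁ = 2.4981. Then tan θ_B(1→3) = n₃/n₁, so θ_B(1→3) = arctan(2.4981) = 68.18°.

θ_B ≈ 68.18°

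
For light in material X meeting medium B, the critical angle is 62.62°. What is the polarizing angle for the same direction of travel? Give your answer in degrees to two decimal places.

sin θ_c = n₂/n₁, so n₂/n₁ = sin 62.62° = 0.8880.
Brewster: tan θ_B = n₂/n₁ = 0.8880.
θ_B = arctan(0.8880) = 41.60°.

θ_B ≈ 41.60°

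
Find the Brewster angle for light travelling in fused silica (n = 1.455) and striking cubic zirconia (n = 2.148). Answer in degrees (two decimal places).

θ_B ≈ 55.89°

At Brewster's angle the reflected and refracted rays are perpendicular, which with Snell's law gives tan θ_B = n₂/n₁.
Brewster's condition: tan θ_B = n₂/n₁ = 2.148/1.455 = 1.4763. Taking the arctangent, θ_B = 55.89°.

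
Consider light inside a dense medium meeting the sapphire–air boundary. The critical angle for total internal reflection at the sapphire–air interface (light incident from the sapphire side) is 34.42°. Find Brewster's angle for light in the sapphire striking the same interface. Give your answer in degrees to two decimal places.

θ_B ≈ 29.48°

sin θ_c = n₂/n₁, so n₂/n₁ = sin 34.42° = 0.5653.
Brewster: tan θ_B = n₂/n₁ = 0.5653.
θ_B = arctan(0.5653) = 29.48°.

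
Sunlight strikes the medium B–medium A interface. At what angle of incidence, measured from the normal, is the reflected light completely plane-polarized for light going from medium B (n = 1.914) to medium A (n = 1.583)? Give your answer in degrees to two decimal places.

θ_B ≈ 39.59°

tan θ_B = n₂/n₁ = 1.583/1.914 = 0.8271.
θ_B = arctan(0.8271) = 39.59°.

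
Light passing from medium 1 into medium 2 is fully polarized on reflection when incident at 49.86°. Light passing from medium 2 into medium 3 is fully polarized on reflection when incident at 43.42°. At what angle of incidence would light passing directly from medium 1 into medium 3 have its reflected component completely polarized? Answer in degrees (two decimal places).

θ_B ≈ 48.30°

Each Brewster angle gives a ratio: n₂/n₁ = tan 49.86° = 1.1859, n₃/n₂ = tan 43.42° = 0.9463.
n₃/n₁ = 1.1222. Then tan θ_B(1→3) = n₃/n₁, so θ_B(1→3) = arctan(1.1222) = 48.30°.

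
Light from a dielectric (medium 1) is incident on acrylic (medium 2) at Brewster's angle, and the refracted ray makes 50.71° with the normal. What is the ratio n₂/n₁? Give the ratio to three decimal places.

n₂/n₁ ≈ 0.818

At Brewster incidence θ_B = 90° − θ_t = 90° − 50.71° = 39.29°.
Then n₂/n₁ = tan θ_B = tan 39.29° = 0.818.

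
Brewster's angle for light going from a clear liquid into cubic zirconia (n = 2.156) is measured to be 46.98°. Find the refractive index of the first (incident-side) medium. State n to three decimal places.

n ≈ 2.012

Brewster's law: tan θ_B = n₂/n₁ (light incident in a clear liquid, refracted into cubic zirconia).
n₁ = n₂ / tan θ_B = 2.156 / tan 46.98° = 2.012.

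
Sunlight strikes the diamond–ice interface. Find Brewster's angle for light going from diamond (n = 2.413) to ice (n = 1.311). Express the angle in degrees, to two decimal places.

Here n₂/n₁ = 1.311/2.413 = 0.5433, and Brewster's law gives tan θ_B = n₂/n₁. Taking the arctangent, θ_B = 28.52°.

θ_B ≈ 28.52°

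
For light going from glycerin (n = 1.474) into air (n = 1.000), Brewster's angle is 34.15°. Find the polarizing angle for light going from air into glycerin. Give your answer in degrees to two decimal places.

θ_B' ≈ 55.85°

Reversing the direction swaps n₁ and n₂, so tan θ_B' = 1/tan θ_B and θ_B' = 90° − θ_B.
Hence θ_B' = 90° − 34.15° = 55.85°.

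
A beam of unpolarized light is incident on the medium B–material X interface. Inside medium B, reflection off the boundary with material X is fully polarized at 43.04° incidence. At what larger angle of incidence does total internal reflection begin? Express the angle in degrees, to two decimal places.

θ_c ≈ 69.04°

tan θ_B = n₂/n₁ = tan 43.04° = 0.9338.
Total internal reflection: sin θ_c = n₂/n₁ = 0.9338.
θ_c = arcsin(0.9338) = 69.04°.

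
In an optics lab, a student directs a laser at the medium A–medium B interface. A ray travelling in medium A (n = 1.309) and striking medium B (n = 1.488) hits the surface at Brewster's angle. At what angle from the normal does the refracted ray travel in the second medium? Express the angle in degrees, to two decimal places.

tan θ_B = n₂/n₁ = 1.488/1.309 = 1.1367, so θ_B = 48.66°.
Since θ_B + θ_t = 90° at Brewster incidence, θ_t = 90° − 48.66° = 41.34°.

θ_t ≈ 41.34°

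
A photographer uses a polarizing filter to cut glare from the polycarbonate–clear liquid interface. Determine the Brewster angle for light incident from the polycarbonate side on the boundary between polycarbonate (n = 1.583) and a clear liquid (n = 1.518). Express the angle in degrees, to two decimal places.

θ_B ≈ 43.80°

Brewster's condition: tan θ_B = n₂/n₁ = 1.518/1.583 = 0.9589. Taking the arctangent, θ_B = 43.80°.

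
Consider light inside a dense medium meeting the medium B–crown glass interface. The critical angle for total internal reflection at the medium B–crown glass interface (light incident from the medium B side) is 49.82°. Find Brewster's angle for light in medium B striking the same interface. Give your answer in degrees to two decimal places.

At the critical angle sin θ_c = n₂/n₁, giving n₂/n₁ = sin 49.82° = 0.7640.
Then tan θ_B = n₂/n₁ = 0.7640, so θ_B = arctan 0.7640 = 37.38°.

θ_B ≈ 37.38°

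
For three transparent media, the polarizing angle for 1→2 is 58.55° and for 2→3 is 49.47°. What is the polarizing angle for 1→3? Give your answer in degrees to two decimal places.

θ_B ≈ 62.39°

n₂/n₁ = tan 58.55° = 1.6351 and n₃/n₂ = tan 49.47° = 1.1696.
n₃/n₁ = 1.9124. Then tan θ_B(1→3) = n₃/n₁, so θ_B(1→3) = arctan(1.9124) = 62.39°.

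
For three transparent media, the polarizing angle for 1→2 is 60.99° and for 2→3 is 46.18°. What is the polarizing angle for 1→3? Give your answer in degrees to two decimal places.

Each Brewster angle gives a ratio: n₂/n₁ = tan 60.99° = 1.8033, n₃/n₂ = tan 46.18° = 1.0421.
n₃/n₁ = 1.8792. Then tan θ_B(1→3) = n₃/n₁, so θ_B(1→3) = arctan(1.8792) = 61.98°.

θ_B ≈ 61.98°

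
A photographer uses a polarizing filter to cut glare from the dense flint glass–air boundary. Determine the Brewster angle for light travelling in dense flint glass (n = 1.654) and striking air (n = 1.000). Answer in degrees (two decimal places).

θ_B ≈ 31.16°

At Brewster's angle the reflected and refracted rays are perpendicular, which with Snell's law gives tan θ_B = n₂/n₁.
Brewster's condition: tan θ_B = n₂/n₁ = 1.000/1.654 = 0.6046.
So θ_B = arctan 0.6046 = 31.16°.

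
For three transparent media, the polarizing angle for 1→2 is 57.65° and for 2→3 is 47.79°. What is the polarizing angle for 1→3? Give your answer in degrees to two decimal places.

θ_B ≈ 60.12°

n₂/n₁ = tan 57.65° = 1.5788 and n₃/n₂ = tan 47.79° = 1.1025.
Multiplying, n₃/n₁ = 1.5788 × 1.1025 = 1.7406, and θ_B(1→3) = arctan 1.7406 = 60.12°.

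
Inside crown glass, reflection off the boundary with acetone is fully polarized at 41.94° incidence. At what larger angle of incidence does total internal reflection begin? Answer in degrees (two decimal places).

θ_c ≈ 63.96°

tan θ_B = n₂/n₁ = tan 41.94° = 0.8985.
Total internal reflection: sin θ_c = n₂/n₁ = 0.8985.
θ_c = arcsin(0.8985) = 63.96°.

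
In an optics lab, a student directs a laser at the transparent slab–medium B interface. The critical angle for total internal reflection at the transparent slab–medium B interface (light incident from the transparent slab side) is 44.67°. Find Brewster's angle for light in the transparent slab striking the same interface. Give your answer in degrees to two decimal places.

θ_B ≈ 35.11°

At the critical angle sin θ_c = n₂/n₁, giving n₂/n₁ = sin 44.67° = 0.7030.
Then tan θ_B = n₂/n₁ = 0.7030, so θ_B = arctan 0.7030 = 35.11°.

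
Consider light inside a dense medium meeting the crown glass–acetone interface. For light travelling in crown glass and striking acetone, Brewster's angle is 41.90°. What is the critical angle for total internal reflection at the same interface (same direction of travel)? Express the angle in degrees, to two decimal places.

From Brewster, n₂/n₁ = tan θ_B = tan 41.90° = 0.8972.
Then sin θ_c = n₂/n₁ = 0.8972, so θ_c = arcsin 0.8972 = 63.80°.

θ_c ≈ 63.80°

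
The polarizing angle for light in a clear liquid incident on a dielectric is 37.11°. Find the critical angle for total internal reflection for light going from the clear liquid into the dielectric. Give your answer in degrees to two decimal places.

θ_c ≈ 49.16°

tan θ_B = n₂/n₁ = tan 37.11° = 0.7566.
Total internal reflection: sin θ_c = n₂/n₁ = 0.7566.
θ_c = arcsin(0.7566) = 49.16°.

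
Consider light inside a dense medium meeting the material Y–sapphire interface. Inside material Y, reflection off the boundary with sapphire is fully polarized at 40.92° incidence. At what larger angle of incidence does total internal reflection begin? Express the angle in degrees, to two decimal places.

θ_c ≈ 60.09°

n₂/n₁ = tan 40.92° = 0.8668; the critical angle satisfies sin θ_c = n₂/n₁.
θ_c = arcsin(0.8668) = 60.09°.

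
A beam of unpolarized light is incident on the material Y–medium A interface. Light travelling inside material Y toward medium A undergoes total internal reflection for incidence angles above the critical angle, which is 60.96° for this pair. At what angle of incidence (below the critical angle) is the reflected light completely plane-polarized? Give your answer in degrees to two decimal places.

n₂/n₁ = sin θ_c = sin 60.96° = 0.8743.
tan θ_B equals the same ratio, so θ_B = arctan(0.8743) = 41.16°.

θ_B ≈ 41.16°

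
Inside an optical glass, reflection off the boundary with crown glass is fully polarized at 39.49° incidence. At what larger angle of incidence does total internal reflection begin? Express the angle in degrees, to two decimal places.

n₂/n₁ = tan 39.49° = 0.8240; the critical angle satisfies sin θ_c = n₂/n₁.
θ_c = arcsin(0.8240) = 55.49°.

θ_c ≈ 55.49°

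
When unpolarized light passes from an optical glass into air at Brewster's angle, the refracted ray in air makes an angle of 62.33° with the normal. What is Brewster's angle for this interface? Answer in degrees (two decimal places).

Brewster's condition makes the reflected and refracted beams perpendicular: θ_B + θ_t = 90°.
So θ_B = 90° − θ_t = 90° − 62.33° = 27.67°.

θ_B ≈ 27.67°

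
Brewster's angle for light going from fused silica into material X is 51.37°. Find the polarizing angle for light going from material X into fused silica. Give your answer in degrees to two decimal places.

tan θ_B' = n₁/n₂ = 1/tan θ_B, so θ_B' = 90° − θ_B.
θ_B' = 90° − 51.37° = 38.63°.

θ_B' ≈ 38.63°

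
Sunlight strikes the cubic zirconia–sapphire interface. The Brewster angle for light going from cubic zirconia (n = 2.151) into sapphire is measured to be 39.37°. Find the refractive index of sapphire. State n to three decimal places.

n ≈ 1.765

Full polarization of the reflected beam means tan θ_B = n₂/n₁, where n₁ is the incident medium (cubic zirconia).
n₂ = n₁ tan θ_B = 2.151 × tan 39.37° = 1.765.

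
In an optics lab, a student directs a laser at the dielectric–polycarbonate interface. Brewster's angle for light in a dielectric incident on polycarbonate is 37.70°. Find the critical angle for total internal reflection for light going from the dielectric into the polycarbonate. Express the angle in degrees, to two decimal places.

tan θ_B = n₂/n₁ = tan 37.70° = 0.7729.
Total internal reflection: sin θ_c = n₂/n₁ = 0.7729.
θ_c = arcsin(0.7729) = 50.61°.

θ_c ≈ 50.61°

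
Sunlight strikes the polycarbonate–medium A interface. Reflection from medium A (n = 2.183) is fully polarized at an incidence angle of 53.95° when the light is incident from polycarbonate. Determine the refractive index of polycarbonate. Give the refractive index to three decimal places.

Brewster's law: tan θ_B = n₂/n₁ (light incident in polycarbonate, refracted into medium A).
n₁ = n₂ / tan θ_B = 2.183 / tan 53.95° = 1.589.

n ≈ 1.589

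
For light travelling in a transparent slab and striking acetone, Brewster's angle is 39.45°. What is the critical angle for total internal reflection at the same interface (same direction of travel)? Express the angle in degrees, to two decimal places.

tan θ_B = n₂/n₁ = tan 39.45° = 0.8229.
Total internal reflection: sin θ_c = n₂/n₁ = 0.8229.
θ_c = arcsin(0.8229) = 55.37°.

θ_c ≈ 55.37°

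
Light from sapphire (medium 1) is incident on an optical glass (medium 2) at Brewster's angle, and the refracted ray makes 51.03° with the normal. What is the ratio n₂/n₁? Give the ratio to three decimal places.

At Brewster incidence θ_B = 90° − θ_t = 90° − 51.03° = 38.97°.
tan θ_B = n₂/n₁, so n₂/n₁ = tan 38.97° = 0.809.

n₂/n₁ ≈ 0.809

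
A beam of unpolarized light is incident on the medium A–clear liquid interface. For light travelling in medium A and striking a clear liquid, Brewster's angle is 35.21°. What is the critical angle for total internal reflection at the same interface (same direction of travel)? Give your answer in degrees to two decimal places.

θ_c ≈ 44.88°

tan θ_B = n₂/n₁ = tan 35.21° = 0.7057.
Total internal reflection: sin θ_c = n₂/n₁ = 0.7057.
θ_c = arcsin(0.7057) = 44.88°.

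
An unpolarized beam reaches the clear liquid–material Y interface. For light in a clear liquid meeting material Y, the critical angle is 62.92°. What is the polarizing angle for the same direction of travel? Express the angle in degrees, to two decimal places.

sin θ_c = n₂/n₁, so n₂/n₁ = sin 62.92° = 0.8904.
Brewster: tan θ_B = n₂/n₁ = 0.8904.
θ_B = arctan(0.8904) = 41.68°.

θ_B ≈ 41.68°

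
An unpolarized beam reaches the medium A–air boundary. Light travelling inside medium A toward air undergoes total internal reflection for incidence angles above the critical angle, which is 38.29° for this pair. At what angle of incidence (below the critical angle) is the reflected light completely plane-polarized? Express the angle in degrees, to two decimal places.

θ_B ≈ 31.78°

n₂/n₁ = sin θ_c = sin 38.29° = 0.6196.
tan θ_B equals the same ratio, so θ_B = arctan(0.6196) = 31.78°.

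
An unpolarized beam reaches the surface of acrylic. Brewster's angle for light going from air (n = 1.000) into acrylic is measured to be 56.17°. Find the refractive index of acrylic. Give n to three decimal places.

n ≈ 1.492

At Brewster's angle, tan θ_B = n₂/n₁ with n₁ on the incident side (air) and n₂ on the transmitted side (acrylic).
n₂ = n₁ tan θ_B = 1.000 × tan 56.17° = 1.492.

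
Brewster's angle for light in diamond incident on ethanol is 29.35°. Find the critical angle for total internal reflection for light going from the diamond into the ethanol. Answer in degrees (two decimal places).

tan θ_B = n₂/n₁ = tan 29.35° = 0.5623.
Total internal reflection: sin θ_c = n₂/n₁ = 0.5623.
θ_c = arcsin(0.5623) = 34.22°.

θ_c ≈ 34.22°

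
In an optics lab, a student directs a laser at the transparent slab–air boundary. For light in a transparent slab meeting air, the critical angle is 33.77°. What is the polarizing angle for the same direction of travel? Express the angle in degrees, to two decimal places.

θ_B ≈ 29.07°

n₂/n₁ = sin θ_c = sin 33.77° = 0.5559.
tan θ_B equals the same ratio, so θ_B = arctan(0.5559) = 29.07°.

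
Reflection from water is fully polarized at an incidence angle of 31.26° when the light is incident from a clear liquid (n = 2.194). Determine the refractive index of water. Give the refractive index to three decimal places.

n ≈ 1.332

Brewster's law: tan θ_B = n₂/n₁ (light incident in a clear liquid, refracted into water).
n₂ = n₁ tan θ_B = 2.194 × tan 31.26° = 1.332.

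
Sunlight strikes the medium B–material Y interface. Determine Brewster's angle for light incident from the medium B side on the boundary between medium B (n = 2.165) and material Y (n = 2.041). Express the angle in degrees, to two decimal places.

θ_B ≈ 43.31°

Brewster's condition: tan θ_B = n₂/n₁ = 2.041/2.165 = 0.9427.
θ_B = arctan(0.9427) = 43.31°.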